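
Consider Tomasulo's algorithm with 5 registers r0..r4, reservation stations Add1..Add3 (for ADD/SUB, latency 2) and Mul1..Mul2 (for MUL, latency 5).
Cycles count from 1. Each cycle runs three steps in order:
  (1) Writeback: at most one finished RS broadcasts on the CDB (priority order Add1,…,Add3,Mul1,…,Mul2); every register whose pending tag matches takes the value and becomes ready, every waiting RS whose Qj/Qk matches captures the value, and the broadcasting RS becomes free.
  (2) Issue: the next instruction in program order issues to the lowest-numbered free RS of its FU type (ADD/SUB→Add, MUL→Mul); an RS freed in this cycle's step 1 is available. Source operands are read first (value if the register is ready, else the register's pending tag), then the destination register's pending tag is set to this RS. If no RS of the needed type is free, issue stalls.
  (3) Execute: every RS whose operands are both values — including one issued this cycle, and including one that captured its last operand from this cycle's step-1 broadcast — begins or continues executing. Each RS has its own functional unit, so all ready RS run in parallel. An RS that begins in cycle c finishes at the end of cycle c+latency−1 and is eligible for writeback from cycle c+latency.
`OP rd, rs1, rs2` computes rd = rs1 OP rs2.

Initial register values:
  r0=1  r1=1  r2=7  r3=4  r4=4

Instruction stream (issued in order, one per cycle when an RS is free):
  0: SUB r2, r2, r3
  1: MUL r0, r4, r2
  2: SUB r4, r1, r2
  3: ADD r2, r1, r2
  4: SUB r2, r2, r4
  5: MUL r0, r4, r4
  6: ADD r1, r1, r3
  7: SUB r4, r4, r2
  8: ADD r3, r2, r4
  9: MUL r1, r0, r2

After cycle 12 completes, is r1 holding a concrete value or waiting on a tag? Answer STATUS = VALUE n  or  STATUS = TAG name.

STATUS = TAG Mul1

cycle 1: issue SUB r2<-Add1 // r0:1,r1:1,r2:Add1,r3:4,r4:4
cycle 2: issue MUL r0<-Mul1 // r0:Mul1,r1:1,r2:Add1,r3:4,r4:4
cycle 3: CDB Add1=3; issue SUB r4<-Add1 // r0:Mul1,r1:1,r2:3,r3:4,r4:Add1
cycle 4: issue ADD r2<-Add2 // r0:Mul1,r1:1,r2:Add2,r3:4,r4:Add1
cycle 5: CDB Add1=-2; issue SUB r2<-Add1 // r0:Mul1,r1:1,r2:Add1,r3:4,r4:-2
cycle 6: CDB Add2=4; issue MUL r0<-Mul2 // r0:Mul2,r1:1,r2:Add1,r3:4,r4:-2
cycle 7: issue ADD r1<-Add2 // r0:Mul2,r1:Add2,r2:Add1,r3:4,r4:-2
cycle 8: CDB Add1=6; issue SUB r4<-Add1 // r0:Mul2,r1:Add2,r2:6,r3:4,r4:Add1
cycle 9: CDB Add2=5; issue ADD r3<-Add2 // r0:Mul2,r1:5,r2:6,r3:Add2,r4:Add1
cycle 10: CDB Add1=-8; stall // r0:Mul2,r1:5,r2:6,r3:Add2,r4:-8
cycle 11: CDB Mul1=12; issue MUL r1<-Mul1 // r0:Mul2,r1:Mul1,r2:6,r3:Add2,r4:-8
cycle 12: CDB Add2=-2 // r0:Mul2,r1:Mul1,r2:6,r3:-2,r4:-8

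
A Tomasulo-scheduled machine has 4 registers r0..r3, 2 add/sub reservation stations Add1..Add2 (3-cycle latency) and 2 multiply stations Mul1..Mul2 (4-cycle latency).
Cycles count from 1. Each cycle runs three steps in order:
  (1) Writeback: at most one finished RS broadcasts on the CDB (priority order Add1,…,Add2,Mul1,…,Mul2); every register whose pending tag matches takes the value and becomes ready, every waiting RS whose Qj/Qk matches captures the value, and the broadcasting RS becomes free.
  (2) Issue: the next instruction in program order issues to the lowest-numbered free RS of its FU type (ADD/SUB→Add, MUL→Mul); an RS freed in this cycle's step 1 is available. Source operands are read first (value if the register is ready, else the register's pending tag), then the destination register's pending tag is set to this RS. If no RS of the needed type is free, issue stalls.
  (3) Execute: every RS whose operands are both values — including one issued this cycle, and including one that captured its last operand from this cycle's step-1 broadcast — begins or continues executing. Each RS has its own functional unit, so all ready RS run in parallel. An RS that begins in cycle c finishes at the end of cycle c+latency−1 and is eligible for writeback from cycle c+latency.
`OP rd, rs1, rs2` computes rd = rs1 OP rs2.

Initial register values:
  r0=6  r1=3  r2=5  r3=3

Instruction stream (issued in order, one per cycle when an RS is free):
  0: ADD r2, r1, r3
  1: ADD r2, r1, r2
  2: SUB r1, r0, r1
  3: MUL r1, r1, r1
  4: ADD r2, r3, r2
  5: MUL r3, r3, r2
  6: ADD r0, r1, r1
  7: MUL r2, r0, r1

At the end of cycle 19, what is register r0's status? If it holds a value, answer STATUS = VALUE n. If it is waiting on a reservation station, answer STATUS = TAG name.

STATUS = VALUE 18

c1: issue ADD r2<-Add1 | r0:6,r1:3,r2:Add1,r3:3
c2: issue ADD r2<-Add2 | r0:6,r1:3,r2:Add2,r3:3
c3: stall | r0:6,r1:3,r2:Add2,r3:3
c4: CDB Add1=6; issue SUB r1<-Add1 | r0:6,r1:Add1,r2:Add2,r3:3
c5: issue MUL r1<-Mul1 | r0:6,r1:Mul1,r2:Add2,r3:3
c6: stall | r0:6,r1:Mul1,r2:Add2,r3:3
c7: CDB Add1=3; issue ADD r2<-Add1 | r0:6,r1:Mul1,r2:Add1,r3:3
c8: CDB Add2=9; issue MUL r3<-Mul2 | r0:6,r1:Mul1,r2:Add1,r3:Mul2
c9: issue ADD r0<-Add2 | r0:Add2,r1:Mul1,r2:Add1,r3:Mul2
c10: stall | r0:Add2,r1:Mul1,r2:Add1,r3:Mul2
c11: CDB Add1=12; stall | r0:Add2,r1:Mul1,r2:12,r3:Mul2
c12: CDB Mul1=9; issue MUL r2<-Mul1 | r0:Add2,r1:9,r2:Mul1,r3:Mul2
c13: - | r0:Add2,r1:9,r2:Mul1,r3:Mul2
c14: - | r0:Add2,r1:9,r2:Mul1,r3:Mul2
c15: CDB Add2=18 | r0:18,r1:9,r2:Mul1,r3:Mul2
c16: CDB Mul2=36 | r0:18,r1:9,r2:Mul1,r3:36
c17: - | r0:18,r1:9,r2:Mul1,r3:36
c18: - | r0:18,r1:9,r2:Mul1,r3:36
c19: CDB Mul1=162 | r0:18,r1:9,r2:162,r3:36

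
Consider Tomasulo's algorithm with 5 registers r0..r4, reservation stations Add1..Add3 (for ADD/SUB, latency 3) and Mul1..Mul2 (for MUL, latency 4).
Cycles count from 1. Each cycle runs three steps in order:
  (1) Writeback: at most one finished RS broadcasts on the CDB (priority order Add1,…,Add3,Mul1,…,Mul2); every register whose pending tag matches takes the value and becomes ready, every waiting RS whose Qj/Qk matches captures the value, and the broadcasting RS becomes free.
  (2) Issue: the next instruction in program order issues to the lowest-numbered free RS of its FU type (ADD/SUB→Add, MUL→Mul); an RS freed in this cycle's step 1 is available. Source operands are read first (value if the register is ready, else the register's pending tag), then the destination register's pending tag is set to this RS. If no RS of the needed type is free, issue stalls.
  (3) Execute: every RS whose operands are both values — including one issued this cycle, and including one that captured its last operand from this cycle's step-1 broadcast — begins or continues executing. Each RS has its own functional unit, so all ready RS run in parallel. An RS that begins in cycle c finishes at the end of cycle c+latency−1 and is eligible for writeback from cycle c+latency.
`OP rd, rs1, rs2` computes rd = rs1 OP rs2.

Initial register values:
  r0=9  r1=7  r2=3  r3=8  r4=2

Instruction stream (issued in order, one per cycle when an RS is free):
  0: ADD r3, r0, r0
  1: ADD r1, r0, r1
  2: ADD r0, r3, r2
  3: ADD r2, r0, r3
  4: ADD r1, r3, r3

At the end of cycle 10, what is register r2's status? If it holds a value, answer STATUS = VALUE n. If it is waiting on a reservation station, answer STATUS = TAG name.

STATUS = VALUE 39

c1: issue ADD r3<-Add1 | r0:9,r1:7,r2:3,r3:Add1,r4:2
c2: issue ADD r1<-Add2 | r0:9,r1:Add2,r2:3,r3:Add1,r4:2
c3: issue ADD r0<-Add3 | r0:Add3,r1:Add2,r2:3,r3:Add1,r4:2
c4: CDB Add1=18; issue ADD r2<-Add1 | r0:Add3,r1:Add2,r2:Add1,r3:18,r4:2
c5: CDB Add2=16; issue ADD r1<-Add2 | r0:Add3,r1:Add2,r2:Add1,r3:18,r4:2
c6: - | r0:Add3,r1:Add2,r2:Add1,r3:18,r4:2
c7: CDB Add3=21 | r0:21,r1:Add2,r2:Add1,r3:18,r4:2
c8: CDB Add2=36 | r0:21,r1:36,r2:Add1,r3:18,r4:2
c9: - | r0:21,r1:36,r2:Add1,r3:18,r4:2
c10: CDB Add1=39 | r0:21,r1:36,r2:39,r3:18,r4:2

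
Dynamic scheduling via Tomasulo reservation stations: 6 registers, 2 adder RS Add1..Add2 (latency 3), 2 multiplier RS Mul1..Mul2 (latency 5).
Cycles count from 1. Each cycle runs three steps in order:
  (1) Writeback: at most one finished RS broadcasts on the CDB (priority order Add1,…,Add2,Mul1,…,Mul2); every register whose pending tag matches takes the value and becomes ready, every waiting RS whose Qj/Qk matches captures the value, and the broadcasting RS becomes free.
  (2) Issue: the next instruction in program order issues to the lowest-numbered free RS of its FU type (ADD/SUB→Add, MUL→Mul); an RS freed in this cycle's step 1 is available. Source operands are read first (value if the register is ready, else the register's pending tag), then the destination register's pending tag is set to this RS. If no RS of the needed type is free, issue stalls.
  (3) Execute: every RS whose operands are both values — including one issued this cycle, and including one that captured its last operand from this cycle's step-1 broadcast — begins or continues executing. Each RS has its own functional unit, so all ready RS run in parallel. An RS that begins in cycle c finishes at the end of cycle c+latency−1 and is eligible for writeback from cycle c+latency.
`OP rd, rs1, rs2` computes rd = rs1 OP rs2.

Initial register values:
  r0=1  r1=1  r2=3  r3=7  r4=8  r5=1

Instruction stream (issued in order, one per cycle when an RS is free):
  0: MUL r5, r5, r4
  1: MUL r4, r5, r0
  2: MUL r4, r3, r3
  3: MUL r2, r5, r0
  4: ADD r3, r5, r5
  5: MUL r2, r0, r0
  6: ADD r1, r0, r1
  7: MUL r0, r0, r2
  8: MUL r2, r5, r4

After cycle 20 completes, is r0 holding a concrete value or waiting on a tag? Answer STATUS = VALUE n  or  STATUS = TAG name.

STATUS = TAG Mul1

  c1: issue MUL r5<-Mul1  regs: r0:1,r1:1,r2:3,r3:7,r4:8,r5:Mul1
  c2: issue MUL r4<-Mul2  regs: r0:1,r1:1,r2:3,r3:7,r4:Mul2,r5:Mul1
  c3: stall  regs: r0:1,r1:1,r2:3,r3:7,r4:Mul2,r5:Mul1
  c4: stall  regs: r0:1,r1:1,r2:3,r3:7,r4:Mul2,r5:Mul1
  c5: stall  regs: r0:1,r1:1,r2:3,r3:7,r4:Mul2,r5:Mul1
  c6: CDB Mul1=8; issue MUL r4<-Mul1  regs: r0:1,r1:1,r2:3,r3:7,r4:Mul1,r5:8
  c7: stall  regs: r0:1,r1:1,r2:3,r3:7,r4:Mul1,r5:8
  c8: stall  regs: r0:1,r1:1,r2:3,r3:7,r4:Mul1,r5:8
  c9: stall  regs: r0:1,r1:1,r2:3,r3:7,r4:Mul1,r5:8
  c10: stall  regs: r0:1,r1:1,r2:3,r3:7,r4:Mul1,r5:8
  c11: CDB Mul1=49; issue MUL r2<-Mul1  regs: r0:1,r1:1,r2:Mul1,r3:7,r4:49,r5:8
  c12: CDB Mul2=8; issue ADD r3<-Add1  regs: r0:1,r1:1,r2:Mul1,r3:Add1,r4:49,r5:8
  c13: issue MUL r2<-Mul2  regs: r0:1,r1:1,r2:Mul2,r3:Add1,r4:49,r5:8
  c14: issue ADD r1<-Add2  regs: r0:1,r1:Add2,r2:Mul2,r3:Add1,r4:49,r5:8
  c15: CDB Add1=16; stall  regs: r0:1,r1:Add2,r2:Mul2,r3:16,r4:49,r5:8
  c16: CDB Mul1=8; issue MUL r0<-Mul1  regs: r0:Mul1,r1:Add2,r2:Mul2,r3:16,r4:49,r5:8
  c17: CDB Add2=2; stall  regs: r0:Mul1,r1:2,r2:Mul2,r3:16,r4:49,r5:8
  c18: CDB Mul2=1; issue MUL r2<-Mul2  regs: r0:Mul1,r1:2,r2:Mul2,r3:16,r4:49,r5:8
  c19: -  regs: r0:Mul1,r1:2,r2:Mul2,r3:16,r4:49,r5:8
  c20: -  regs: r0:Mul1,r1:2,r2:Mul2,r3:16,r4:49,r5:8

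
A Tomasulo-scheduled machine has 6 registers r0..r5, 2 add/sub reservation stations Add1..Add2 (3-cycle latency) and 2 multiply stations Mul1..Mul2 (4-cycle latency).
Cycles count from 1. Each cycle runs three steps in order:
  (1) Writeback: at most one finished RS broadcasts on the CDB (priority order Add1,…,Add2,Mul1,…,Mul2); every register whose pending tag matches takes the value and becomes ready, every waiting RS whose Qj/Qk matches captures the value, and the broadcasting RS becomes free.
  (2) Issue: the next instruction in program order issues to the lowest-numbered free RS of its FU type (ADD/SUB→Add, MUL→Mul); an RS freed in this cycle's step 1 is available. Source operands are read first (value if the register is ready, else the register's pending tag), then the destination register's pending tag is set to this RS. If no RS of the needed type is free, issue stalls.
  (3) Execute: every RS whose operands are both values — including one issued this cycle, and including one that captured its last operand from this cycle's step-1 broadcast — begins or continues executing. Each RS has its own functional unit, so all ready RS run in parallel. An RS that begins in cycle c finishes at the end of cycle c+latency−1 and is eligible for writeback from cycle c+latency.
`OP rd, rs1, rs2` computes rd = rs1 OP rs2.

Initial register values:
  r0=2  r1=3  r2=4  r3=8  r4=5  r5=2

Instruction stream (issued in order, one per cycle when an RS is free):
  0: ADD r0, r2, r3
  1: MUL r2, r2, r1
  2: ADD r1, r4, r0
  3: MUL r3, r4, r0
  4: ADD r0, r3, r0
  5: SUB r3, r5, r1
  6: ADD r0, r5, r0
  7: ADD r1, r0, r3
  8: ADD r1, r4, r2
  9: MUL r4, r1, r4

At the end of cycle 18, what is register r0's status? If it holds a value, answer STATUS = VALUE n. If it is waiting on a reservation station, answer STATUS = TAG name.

STATUS = VALUE 74

  c1: issue ADD r0<-Add1  regs: r0:Add1,r1:3,r2:4,r3:8,r4:5,r5:2
  c2: issue MUL r2<-Mul1  regs: r0:Add1,r1:3,r2:Mul1,r3:8,r4:5,r5:2
  c3: issue ADD r1<-Add2  regs: r0:Add1,r1:Add2,r2:Mul1,r3:8,r4:5,r5:2
  c4: CDB Add1=12; issue MUL r3<-Mul2  regs: r0:12,r1:Add2,r2:Mul1,r3:Mul2,r4:5,r5:2
  c5: issue ADD r0<-Add1  regs: r0:Add1,r1:Add2,r2:Mul1,r3:Mul2,r4:5,r5:2
  c6: CDB Mul1=12; stall  regs: r0:Add1,r1:Add2,r2:12,r3:Mul2,r4:5,r5:2
  c7: CDB Add2=17; issue SUB r3<-Add2  regs: r0:Add1,r1:17,r2:12,r3:Add2,r4:5,r5:2
  c8: CDB Mul2=60; stall  regs: r0:Add1,r1:17,r2:12,r3:Add2,r4:5,r5:2
  c9: stall  regs: r0:Add1,r1:17,r2:12,r3:Add2,r4:5,r5:2
  c10: CDB Add2=-15; issue ADD r0<-Add2  regs: r0:Add2,r1:17,r2:12,r3:-15,r4:5,r5:2
  c11: CDB Add1=72; issue ADD r1<-Add1  regs: r0:Add2,r1:Add1,r2:12,r3:-15,r4:5,r5:2
  c12: stall  regs: r0:Add2,r1:Add1,r2:12,r3:-15,r4:5,r5:2
  c13: stall  regs: r0:Add2,r1:Add1,r2:12,r3:-15,r4:5,r5:2
  c14: CDB Add2=74; issue ADD r1<-Add2  regs: r0:74,r1:Add2,r2:12,r3:-15,r4:5,r5:2
  c15: issue MUL r4<-Mul1  regs: r0:74,r1:Add2,r2:12,r3:-15,r4:Mul1,r5:2
  c16: -  regs: r0:74,r1:Add2,r2:12,r3:-15,r4:Mul1,r5:2
  c17: CDB Add1=59  regs: r0:74,r1:Add2,r2:12,r3:-15,r4:Mul1,r5:2
  c18: CDB Add2=17  regs: r0:74,r1:17,r2:12,r3:-15,r4:Mul1,r5:2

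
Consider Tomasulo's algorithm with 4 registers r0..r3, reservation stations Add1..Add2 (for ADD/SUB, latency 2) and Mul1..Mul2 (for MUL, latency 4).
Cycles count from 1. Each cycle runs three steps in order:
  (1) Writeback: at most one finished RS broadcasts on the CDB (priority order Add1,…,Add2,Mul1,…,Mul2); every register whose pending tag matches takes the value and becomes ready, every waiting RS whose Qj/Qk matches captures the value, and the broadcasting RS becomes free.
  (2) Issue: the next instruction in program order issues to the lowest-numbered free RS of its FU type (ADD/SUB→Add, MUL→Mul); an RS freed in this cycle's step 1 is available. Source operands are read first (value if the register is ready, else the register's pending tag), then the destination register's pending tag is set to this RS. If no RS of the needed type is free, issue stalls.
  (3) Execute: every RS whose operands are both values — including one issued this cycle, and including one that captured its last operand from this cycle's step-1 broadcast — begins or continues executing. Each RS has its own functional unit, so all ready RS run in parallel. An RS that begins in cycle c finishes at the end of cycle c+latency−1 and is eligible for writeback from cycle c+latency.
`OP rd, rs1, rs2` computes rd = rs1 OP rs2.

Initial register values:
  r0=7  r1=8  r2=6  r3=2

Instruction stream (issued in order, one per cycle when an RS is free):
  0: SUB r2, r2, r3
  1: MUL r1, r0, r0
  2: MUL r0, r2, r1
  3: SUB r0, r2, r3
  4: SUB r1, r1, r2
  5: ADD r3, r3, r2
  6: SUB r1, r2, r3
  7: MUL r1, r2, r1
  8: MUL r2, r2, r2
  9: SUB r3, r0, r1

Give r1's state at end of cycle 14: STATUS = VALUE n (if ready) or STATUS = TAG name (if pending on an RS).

STATUS = VALUE -8

  c1: issue SUB r2<-Add1  regs: r0:7,r1:8,r2:Add1,r3:2
  c2: issue MUL r1<-Mul1  regs: r0:7,r1:Mul1,r2:Add1,r3:2
  c3: CDB Add1=4; issue MUL r0<-Mul2  regs: r0:Mul2,r1:Mul1,r2:4,r3:2
  c4: issue SUB r0<-Add1  regs: r0:Add1,r1:Mul1,r2:4,r3:2
  c5: issue SUB r1<-Add2  regs: r0:Add1,r1:Add2,r2:4,r3:2
  c6: CDB Add1=2; issue ADD r3<-Add1  regs: r0:2,r1:Add2,r2:4,r3:Add1
  c7: CDB Mul1=49; stall  regs: r0:2,r1:Add2,r2:4,r3:Add1
  c8: CDB Add1=6; issue SUB r1<-Add1  regs: r0:2,r1:Add1,r2:4,r3:6
  c9: CDB Add2=45; issue MUL r1<-Mul1  regs: r0:2,r1:Mul1,r2:4,r3:6
  c10: CDB Add1=-2; stall  regs: r0:2,r1:Mul1,r2:4,r3:6
  c11: CDB Mul2=196; issue MUL r2<-Mul2  regs: r0:2,r1:Mul1,r2:Mul2,r3:6
  c12: issue SUB r3<-Add1  regs: r0:2,r1:Mul1,r2:Mul2,r3:Add1
  c13: -  regs: r0:2,r1:Mul1,r2:Mul2,r3:Add1
  c14: CDB Mul1=-8  regs: r0:2,r1:-8,r2:Mul2,r3:Add1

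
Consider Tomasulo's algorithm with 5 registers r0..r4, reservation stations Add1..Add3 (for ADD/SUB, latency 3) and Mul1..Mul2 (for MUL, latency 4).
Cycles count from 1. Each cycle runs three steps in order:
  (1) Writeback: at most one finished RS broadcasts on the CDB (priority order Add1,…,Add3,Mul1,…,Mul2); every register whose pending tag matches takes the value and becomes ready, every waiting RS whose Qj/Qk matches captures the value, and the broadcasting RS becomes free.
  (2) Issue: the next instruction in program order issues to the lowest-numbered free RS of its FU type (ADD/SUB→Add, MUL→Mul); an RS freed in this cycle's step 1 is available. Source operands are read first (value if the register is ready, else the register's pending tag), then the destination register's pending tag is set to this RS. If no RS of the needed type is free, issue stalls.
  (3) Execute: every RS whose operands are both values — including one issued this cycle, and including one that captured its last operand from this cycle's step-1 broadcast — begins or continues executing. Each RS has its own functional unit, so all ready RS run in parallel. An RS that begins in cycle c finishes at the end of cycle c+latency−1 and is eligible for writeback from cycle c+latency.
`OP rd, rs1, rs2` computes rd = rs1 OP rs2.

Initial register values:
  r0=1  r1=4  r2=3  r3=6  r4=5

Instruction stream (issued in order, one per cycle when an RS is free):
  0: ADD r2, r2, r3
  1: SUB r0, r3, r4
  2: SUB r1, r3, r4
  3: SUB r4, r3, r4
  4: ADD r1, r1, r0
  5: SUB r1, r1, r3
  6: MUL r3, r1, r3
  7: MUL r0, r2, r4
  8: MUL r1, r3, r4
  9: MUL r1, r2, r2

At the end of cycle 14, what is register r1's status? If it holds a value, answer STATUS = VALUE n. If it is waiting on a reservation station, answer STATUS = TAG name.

  c1: issue ADD r2<-Add1  regs: r0:1,r1:4,r2:Add1,r3:6,r4:5
  c2: issue SUB r0<-Add2  regs: r0:Add2,r1:4,r2:Add1,r3:6,r4:5
  c3: issue SUB r1<-Add3  regs: r0:Add2,r1:Add3,r2:Add1,r3:6,r4:5
  c4: CDB Add1=9; issue SUB r4<-Add1  regs: r0:Add2,r1:Add3,r2:9,r3:6,r4:Add1
  c5: CDB Add2=1; issue ADD r1<-Add2  regs: r0:1,r1:Add2,r2:9,r3:6,r4:Add1
  c6: CDB Add3=1; issue SUB r1<-Add3  regs: r0:1,r1:Add3,r2:9,r3:6,r4:Add1
  c7: CDB Add1=1; issue MUL r3<-Mul1  regs: r0:1,r1:Add3,r2:9,r3:Mul1,r4:1
  c8: issue MUL r0<-Mul2  regs: r0:Mul2,r1:Add3,r2:9,r3:Mul1,r4:1
  c9: CDB Add2=2; stall  regs: r0:Mul2,r1:Add3,r2:9,r3:Mul1,r4:1
  c10: stall  regs: r0:Mul2,r1:Add3,r2:9,r3:Mul1,r4:1
  c11: stall  regs: r0:Mul2,r1:Add3,r2:9,r3:Mul1,r4:1
  c12: CDB Add3=-4; stall  regs: r0:Mul2,r1:-4,r2:9,r3:Mul1,r4:1
  c13: CDB Mul2=9; issue MUL r1<-Mul2  regs: r0:9,r1:Mul2,r2:9,r3:Mul1,r4:1
  c14: stall  regs: r0:9,r1:Mul2,r2:9,r3:Mul1,r4:1

STATUS = TAG Mul2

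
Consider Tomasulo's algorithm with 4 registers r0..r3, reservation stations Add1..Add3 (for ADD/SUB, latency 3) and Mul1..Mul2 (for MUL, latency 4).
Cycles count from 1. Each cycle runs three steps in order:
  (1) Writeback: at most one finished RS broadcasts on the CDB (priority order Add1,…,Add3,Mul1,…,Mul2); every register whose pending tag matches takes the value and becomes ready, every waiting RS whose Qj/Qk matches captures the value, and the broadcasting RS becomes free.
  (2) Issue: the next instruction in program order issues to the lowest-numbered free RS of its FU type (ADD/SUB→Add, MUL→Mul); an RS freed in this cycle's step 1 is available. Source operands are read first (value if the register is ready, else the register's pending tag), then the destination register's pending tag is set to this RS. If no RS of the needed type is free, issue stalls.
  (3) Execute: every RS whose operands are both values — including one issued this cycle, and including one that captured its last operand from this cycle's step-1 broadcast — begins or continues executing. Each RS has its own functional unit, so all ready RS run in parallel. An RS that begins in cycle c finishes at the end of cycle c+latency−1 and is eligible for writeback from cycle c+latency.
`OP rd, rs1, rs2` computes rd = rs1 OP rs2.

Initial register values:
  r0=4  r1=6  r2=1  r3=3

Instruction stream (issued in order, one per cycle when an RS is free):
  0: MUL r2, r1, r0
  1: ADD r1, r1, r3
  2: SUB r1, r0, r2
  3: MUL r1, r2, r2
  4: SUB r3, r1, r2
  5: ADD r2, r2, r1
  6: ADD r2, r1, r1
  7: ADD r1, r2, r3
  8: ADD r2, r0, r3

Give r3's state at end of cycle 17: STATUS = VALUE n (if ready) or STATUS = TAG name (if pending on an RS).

cycle 1: issue MUL r2<-Mul1 // r0:4,r1:6,r2:Mul1,r3:3
cycle 2: issue ADD r1<-Add1 // r0:4,r1:Add1,r2:Mul1,r3:3
cycle 3: issue SUB r1<-Add2 // r0:4,r1:Add2,r2:Mul1,r3:3
cycle 4: issue MUL r1<-Mul2 // r0:4,r1:Mul2,r2:Mul1,r3:3
cycle 5: CDB Add1=9; issue SUB r3<-Add1 // r0:4,r1:Mul2,r2:Mul1,r3:Add1
cycle 6: CDB Mul1=24; issue ADD r2<-Add3 // r0:4,r1:Mul2,r2:Add3,r3:Add1
cycle 7: stall // r0:4,r1:Mul2,r2:Add3,r3:Add1
cycle 8: stall // r0:4,r1:Mul2,r2:Add3,r3:Add1
cycle 9: CDB Add2=-20; issue ADD r2<-Add2 // r0:4,r1:Mul2,r2:Add2,r3:Add1
cycle 10: CDB Mul2=576; stall // r0:4,r1:576,r2:Add2,r3:Add1
cycle 11: stall // r0:4,r1:576,r2:Add2,r3:Add1
cycle 12: stall // r0:4,r1:576,r2:Add2,r3:Add1
cycle 13: CDB Add1=552; issue ADD r1<-Add1 // r0:4,r1:Add1,r2:Add2,r3:552
cycle 14: CDB Add2=1152; issue ADD r2<-Add2 // r0:4,r1:Add1,r2:Add2,r3:552
cycle 15: CDB Add3=600 // r0:4,r1:Add1,r2:Add2,r3:552
cycle 16: - // r0:4,r1:Add1,r2:Add2,r3:552
cycle 17: CDB Add1=1704 // r0:4,r1:1704,r2:Add2,r3:552

STATUS = VALUE 552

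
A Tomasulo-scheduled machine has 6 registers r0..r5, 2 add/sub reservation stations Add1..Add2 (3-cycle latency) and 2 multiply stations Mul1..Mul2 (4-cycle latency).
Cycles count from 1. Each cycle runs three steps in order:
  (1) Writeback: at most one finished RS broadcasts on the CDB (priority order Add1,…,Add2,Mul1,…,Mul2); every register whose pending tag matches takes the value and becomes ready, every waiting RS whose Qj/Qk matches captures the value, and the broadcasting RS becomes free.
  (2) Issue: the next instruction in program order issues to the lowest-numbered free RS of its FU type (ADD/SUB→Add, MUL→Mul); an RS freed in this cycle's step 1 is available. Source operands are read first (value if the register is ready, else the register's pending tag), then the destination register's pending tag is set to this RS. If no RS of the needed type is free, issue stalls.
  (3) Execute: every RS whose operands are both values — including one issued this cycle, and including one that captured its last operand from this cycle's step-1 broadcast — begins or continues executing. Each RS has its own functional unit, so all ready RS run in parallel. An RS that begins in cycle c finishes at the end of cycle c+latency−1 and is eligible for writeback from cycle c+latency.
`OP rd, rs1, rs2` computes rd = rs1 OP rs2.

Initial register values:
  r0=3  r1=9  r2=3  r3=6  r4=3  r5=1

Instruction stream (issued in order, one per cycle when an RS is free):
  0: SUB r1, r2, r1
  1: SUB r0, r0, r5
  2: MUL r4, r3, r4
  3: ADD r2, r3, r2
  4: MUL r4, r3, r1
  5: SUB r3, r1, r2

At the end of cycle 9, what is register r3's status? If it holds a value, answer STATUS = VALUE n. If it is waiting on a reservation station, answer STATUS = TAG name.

STATUS = TAG Add2

cycle 1: issue SUB r1<-Add1 // r0:3,r1:Add1,r2:3,r3:6,r4:3,r5:1
cycle 2: issue SUB r0<-Add2 // r0:Add2,r1:Add1,r2:3,r3:6,r4:3,r5:1
cycle 3: issue MUL r4<-Mul1 // r0:Add2,r1:Add1,r2:3,r3:6,r4:Mul1,r5:1
cycle 4: CDB Add1=-6; issue ADD r2<-Add1 // r0:Add2,r1:-6,r2:Add1,r3:6,r4:Mul1,r5:1
cycle 5: CDB Add2=2; issue MUL r4<-Mul2 // r0:2,r1:-6,r2:Add1,r3:6,r4:Mul2,r5:1
cycle 6: issue SUB r3<-Add2 // r0:2,r1:-6,r2:Add1,r3:Add2,r4:Mul2,r5:1
cycle 7: CDB Add1=9 // r0:2,r1:-6,r2:9,r3:Add2,r4:Mul2,r5:1
cycle 8: CDB Mul1=18 // r0:2,r1:-6,r2:9,r3:Add2,r4:Mul2,r5:1
cycle 9: CDB Mul2=-36 // r0:2,r1:-6,r2:9,r3:Add2,r4:-36,r5:1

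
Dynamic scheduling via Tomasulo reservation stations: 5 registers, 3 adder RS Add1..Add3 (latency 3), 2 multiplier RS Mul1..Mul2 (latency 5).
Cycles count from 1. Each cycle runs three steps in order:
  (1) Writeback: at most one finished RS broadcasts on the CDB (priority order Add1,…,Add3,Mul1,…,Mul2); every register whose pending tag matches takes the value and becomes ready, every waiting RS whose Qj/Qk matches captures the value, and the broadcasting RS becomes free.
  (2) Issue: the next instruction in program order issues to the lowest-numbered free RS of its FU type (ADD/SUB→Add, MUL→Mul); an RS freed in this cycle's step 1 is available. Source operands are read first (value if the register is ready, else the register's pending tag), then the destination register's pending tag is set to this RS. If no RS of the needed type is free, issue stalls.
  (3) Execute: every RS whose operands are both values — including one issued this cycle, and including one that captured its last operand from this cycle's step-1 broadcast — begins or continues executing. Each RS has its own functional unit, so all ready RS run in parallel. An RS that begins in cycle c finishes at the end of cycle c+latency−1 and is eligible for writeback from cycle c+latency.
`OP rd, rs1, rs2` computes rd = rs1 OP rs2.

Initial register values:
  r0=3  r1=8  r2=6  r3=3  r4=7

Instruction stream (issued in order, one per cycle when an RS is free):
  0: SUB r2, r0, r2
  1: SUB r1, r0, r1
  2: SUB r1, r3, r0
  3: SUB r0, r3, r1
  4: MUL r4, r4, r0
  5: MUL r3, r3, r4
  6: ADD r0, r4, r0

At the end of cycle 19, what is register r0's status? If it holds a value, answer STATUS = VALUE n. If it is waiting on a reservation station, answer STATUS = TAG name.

  c1: issue SUB r2<-Add1  regs: r0:3,r1:8,r2:Add1,r3:3,r4:7
  c2: issue SUB r1<-Add2  regs: r0:3,r1:Add2,r2:Add1,r3:3,r4:7
  c3: issue SUB r1<-Add3  regs: r0:3,r1:Add3,r2:Add1,r3:3,r4:7
  c4: CDB Add1=-3; issue SUB r0<-Add1  regs: r0:Add1,r1:Add3,r2:-3,r3:3,r4:7
  c5: CDB Add2=-5; issue MUL r4<-Mul1  regs: r0:Add1,r1:Add3,r2:-3,r3:3,r4:Mul1
  c6: CDB Add3=0; issue MUL r3<-Mul2  regs: r0:Add1,r1:0,r2:-3,r3:Mul2,r4:Mul1
  c7: issue ADD r0<-Add2  regs: r0:Add2,r1:0,r2:-3,r3:Mul2,r4:Mul1
  c8: -  regs: r0:Add2,r1:0,r2:-3,r3:Mul2,r4:Mul1
  c9: CDB Add1=3  regs: r0:Add2,r1:0,r2:-3,r3:Mul2,r4:Mul1
  c10: -  regs: r0:Add2,r1:0,r2:-3,r3:Mul2,r4:Mul1
  c11: -  regs: r0:Add2,r1:0,r2:-3,r3:Mul2,r4:Mul1
  c12: -  regs: r0:Add2,r1:0,r2:-3,r3:Mul2,r4:Mul1
  c13: -  regs: r0:Add2,r1:0,r2:-3,r3:Mul2,r4:Mul1
  c14: CDB Mul1=21  regs: r0:Add2,r1:0,r2:-3,r3:Mul2,r4:21
  c15: -  regs: r0:Add2,r1:0,r2:-3,r3:Mul2,r4:21
  c16: -  regs: r0:Add2,r1:0,r2:-3,r3:Mul2,r4:21
  c17: CDB Add2=24  regs: r0:24,r1:0,r2:-3,r3:Mul2,r4:21
  c18: -  regs: r0:24,r1:0,r2:-3,r3:Mul2,r4:21
  c19: CDB Mul2=63  regs: r0:24,r1:0,r2:-3,r3:63,r4:21

STATUS = VALUE 24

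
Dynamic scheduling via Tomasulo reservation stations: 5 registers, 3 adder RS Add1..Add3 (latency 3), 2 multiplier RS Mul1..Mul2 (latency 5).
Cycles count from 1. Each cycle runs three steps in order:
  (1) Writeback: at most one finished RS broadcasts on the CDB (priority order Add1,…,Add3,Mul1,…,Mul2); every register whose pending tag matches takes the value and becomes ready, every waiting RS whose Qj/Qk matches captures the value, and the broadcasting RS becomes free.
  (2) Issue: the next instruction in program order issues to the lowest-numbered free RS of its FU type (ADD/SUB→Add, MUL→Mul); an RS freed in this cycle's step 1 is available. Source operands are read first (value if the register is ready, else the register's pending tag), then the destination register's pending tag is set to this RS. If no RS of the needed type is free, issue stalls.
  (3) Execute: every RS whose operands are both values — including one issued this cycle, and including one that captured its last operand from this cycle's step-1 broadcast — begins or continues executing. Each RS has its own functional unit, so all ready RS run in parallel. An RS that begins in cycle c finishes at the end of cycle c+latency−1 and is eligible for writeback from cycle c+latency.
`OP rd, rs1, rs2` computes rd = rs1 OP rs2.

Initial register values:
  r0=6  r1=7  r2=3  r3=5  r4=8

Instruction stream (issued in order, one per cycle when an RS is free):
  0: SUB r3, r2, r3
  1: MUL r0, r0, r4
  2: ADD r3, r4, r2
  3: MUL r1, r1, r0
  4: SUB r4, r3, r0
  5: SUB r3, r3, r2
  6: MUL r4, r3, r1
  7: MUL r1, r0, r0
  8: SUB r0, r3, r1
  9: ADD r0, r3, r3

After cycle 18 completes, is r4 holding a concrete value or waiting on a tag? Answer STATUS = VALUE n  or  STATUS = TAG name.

STATUS = VALUE 2688

cycle 1: issue SUB r3<-Add1 // r0:6,r1:7,r2:3,r3:Add1,r4:8
cycle 2: issue MUL r0<-Mul1 // r0:Mul1,r1:7,r2:3,r3:Add1,r4:8
cycle 3: issue ADD r3<-Add2 // r0:Mul1,r1:7,r2:3,r3:Add2,r4:8
cycle 4: CDB Add1=-2; issue MUL r1<-Mul2 // r0:Mul1,r1:Mul2,r2:3,r3:Add2,r4:8
cycle 5: issue SUB r4<-Add1 // r0:Mul1,r1:Mul2,r2:3,r3:Add2,r4:Add1
cycle 6: CDB Add2=11; issue SUB r3<-Add2 // r0:Mul1,r1:Mul2,r2:3,r3:Add2,r4:Add1
cycle 7: CDB Mul1=48; issue MUL r4<-Mul1 // r0:48,r1:Mul2,r2:3,r3:Add2,r4:Mul1
cycle 8: stall // r0:48,r1:Mul2,r2:3,r3:Add2,r4:Mul1
cycle 9: CDB Add2=8; stall // r0:48,r1:Mul2,r2:3,r3:8,r4:Mul1
cycle 10: CDB Add1=-37; stall // r0:48,r1:Mul2,r2:3,r3:8,r4:Mul1
cycle 11: stall // r0:48,r1:Mul2,r2:3,r3:8,r4:Mul1
cycle 12: CDB Mul2=336; issue MUL r1<-Mul2 // r0:48,r1:Mul2,r2:3,r3:8,r4:Mul1
cycle 13: issue SUB r0<-Add1 // r0:Add1,r1:Mul2,r2:3,r3:8,r4:Mul1
cycle 14: issue ADD r0<-Add2 // r0:Add2,r1:Mul2,r2:3,r3:8,r4:Mul1
cycle 15: - // r0:Add2,r1:Mul2,r2:3,r3:8,r4:Mul1
cycle 16: - // r0:Add2,r1:Mul2,r2:3,r3:8,r4:Mul1
cycle 17: CDB Add2=16 // r0:16,r1:Mul2,r2:3,r3:8,r4:Mul1
cycle 18: CDB Mul1=2688 // r0:16,r1:Mul2,r2:3,r3:8,r4:2688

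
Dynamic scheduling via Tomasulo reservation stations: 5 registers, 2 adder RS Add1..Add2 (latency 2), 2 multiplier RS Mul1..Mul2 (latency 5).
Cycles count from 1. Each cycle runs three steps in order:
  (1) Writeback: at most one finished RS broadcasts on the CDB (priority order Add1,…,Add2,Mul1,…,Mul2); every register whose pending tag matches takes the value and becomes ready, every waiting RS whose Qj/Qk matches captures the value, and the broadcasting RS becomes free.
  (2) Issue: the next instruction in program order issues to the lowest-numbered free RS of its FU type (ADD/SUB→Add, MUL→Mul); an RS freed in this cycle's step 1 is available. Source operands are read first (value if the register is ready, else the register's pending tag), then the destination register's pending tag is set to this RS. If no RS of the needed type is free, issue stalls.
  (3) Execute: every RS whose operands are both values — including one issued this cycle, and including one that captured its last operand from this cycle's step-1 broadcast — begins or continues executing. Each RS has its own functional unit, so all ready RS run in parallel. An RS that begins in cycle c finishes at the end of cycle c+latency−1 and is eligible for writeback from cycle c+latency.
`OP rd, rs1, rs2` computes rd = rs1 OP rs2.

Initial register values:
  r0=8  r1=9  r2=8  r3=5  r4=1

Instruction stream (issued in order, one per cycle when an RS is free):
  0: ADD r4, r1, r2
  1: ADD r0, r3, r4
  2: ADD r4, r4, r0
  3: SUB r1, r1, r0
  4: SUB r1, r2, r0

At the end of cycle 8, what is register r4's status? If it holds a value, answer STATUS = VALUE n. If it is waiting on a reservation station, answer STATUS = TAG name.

STATUS = VALUE 39

cycle 1: issue ADD r4<-Add1 // r0:8,r1:9,r2:8,r3:5,r4:Add1
cycle 2: issue ADD r0<-Add2 // r0:Add2,r1:9,r2:8,r3:5,r4:Add1
cycle 3: CDB Add1=17; issue ADD r4<-Add1 // r0:Add2,r1:9,r2:8,r3:5,r4:Add1
cycle 4: stall // r0:Add2,r1:9,r2:8,r3:5,r4:Add1
cycle 5: CDB Add2=22; issue SUB r1<-Add2 // r0:22,r1:Add2,r2:8,r3:5,r4:Add1
cycle 6: stall // r0:22,r1:Add2,r2:8,r3:5,r4:Add1
cycle 7: CDB Add1=39; issue SUB r1<-Add1 // r0:22,r1:Add1,r2:8,r3:5,r4:39
cycle 8: CDB Add2=-13 // r0:22,r1:Add1,r2:8,r3:5,r4:39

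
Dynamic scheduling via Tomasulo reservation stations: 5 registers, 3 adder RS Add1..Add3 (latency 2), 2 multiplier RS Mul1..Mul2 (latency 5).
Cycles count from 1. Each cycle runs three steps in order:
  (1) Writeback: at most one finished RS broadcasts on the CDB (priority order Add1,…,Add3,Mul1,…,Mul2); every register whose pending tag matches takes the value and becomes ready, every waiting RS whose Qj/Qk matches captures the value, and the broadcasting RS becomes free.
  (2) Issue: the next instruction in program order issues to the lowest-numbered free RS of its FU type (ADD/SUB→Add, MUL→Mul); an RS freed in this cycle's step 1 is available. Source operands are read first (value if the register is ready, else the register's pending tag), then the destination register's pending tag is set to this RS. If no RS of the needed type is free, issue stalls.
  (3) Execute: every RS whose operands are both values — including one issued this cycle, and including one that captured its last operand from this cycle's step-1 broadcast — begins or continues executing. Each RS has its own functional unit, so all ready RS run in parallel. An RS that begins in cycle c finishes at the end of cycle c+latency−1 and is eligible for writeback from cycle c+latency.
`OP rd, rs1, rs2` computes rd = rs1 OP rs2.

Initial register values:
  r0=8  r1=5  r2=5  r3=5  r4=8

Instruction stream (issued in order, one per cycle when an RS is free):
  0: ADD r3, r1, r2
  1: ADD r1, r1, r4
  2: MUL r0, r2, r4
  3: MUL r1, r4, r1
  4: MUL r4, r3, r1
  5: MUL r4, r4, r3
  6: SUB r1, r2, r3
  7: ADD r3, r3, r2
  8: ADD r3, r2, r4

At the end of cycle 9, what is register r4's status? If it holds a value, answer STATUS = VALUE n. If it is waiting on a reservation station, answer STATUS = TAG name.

c1: issue ADD r3<-Add1 | r0:8,r1:5,r2:5,r3:Add1,r4:8
c2: issue ADD r1<-Add2 | r0:8,r1:Add2,r2:5,r3:Add1,r4:8
c3: CDB Add1=10; issue MUL r0<-Mul1 | r0:Mul1,r1:Add2,r2:5,r3:10,r4:8
c4: CDB Add2=13; issue MUL r1<-Mul2 | r0:Mul1,r1:Mul2,r2:5,r3:10,r4:8
c5: stall | r0:Mul1,r1:Mul2,r2:5,r3:10,r4:8
c6: stall | r0:Mul1,r1:Mul2,r2:5,r3:10,r4:8
c7: stall | r0:Mul1,r1:Mul2,r2:5,r3:10,r4:8
c8: CDB Mul1=40; issue MUL r4<-Mul1 | r0:40,r1:Mul2,r2:5,r3:10,r4:Mul1
c9: CDB Mul2=104; issue MUL r4<-Mul2 | r0:40,r1:104,r2:5,r3:10,r4:Mul2

STATUS = TAG Mul2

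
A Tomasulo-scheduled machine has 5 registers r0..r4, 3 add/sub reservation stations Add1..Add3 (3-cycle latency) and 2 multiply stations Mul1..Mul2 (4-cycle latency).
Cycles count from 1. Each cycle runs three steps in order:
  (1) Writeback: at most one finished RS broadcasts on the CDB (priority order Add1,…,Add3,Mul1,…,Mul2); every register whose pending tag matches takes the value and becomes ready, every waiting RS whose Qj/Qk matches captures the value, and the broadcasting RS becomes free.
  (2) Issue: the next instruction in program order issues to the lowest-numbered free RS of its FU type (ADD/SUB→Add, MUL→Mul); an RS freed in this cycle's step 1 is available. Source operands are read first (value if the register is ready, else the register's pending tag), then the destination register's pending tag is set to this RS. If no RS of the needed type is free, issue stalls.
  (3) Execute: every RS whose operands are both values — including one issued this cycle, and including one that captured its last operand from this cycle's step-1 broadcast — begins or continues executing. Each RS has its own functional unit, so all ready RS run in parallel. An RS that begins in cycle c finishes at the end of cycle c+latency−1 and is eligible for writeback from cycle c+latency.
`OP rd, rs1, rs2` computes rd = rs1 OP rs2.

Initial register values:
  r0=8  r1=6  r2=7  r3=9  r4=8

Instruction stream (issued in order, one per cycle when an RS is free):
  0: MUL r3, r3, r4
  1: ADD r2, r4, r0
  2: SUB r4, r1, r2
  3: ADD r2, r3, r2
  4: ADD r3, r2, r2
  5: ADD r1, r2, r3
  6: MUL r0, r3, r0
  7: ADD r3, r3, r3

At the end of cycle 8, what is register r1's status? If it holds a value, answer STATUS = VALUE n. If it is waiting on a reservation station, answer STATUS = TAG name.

c1: issue MUL r3<-Mul1 | r0:8,r1:6,r2:7,r3:Mul1,r4:8
c2: issue ADD r2<-Add1 | r0:8,r1:6,r2:Add1,r3:Mul1,r4:8
c3: issue SUB r4<-Add2 | r0:8,r1:6,r2:Add1,r3:Mul1,r4:Add2
c4: issue ADD r2<-Add3 | r0:8,r1:6,r2:Add3,r3:Mul1,r4:Add2
c5: CDB Add1=16; issue ADD r3<-Add1 | r0:8,r1:6,r2:Add3,r3:Add1,r4:Add2
c6: CDB Mul1=72; stall | r0:8,r1:6,r2:Add3,r3:Add1,r4:Add2
c7: stall | r0:8,r1:6,r2:Add3,r3:Add1,r4:Add2
c8: CDB Add2=-10; issue ADD r1<-Add2 | r0:8,r1:Add2,r2:Add3,r3:Add1,r4:-10

STATUS = TAG Add2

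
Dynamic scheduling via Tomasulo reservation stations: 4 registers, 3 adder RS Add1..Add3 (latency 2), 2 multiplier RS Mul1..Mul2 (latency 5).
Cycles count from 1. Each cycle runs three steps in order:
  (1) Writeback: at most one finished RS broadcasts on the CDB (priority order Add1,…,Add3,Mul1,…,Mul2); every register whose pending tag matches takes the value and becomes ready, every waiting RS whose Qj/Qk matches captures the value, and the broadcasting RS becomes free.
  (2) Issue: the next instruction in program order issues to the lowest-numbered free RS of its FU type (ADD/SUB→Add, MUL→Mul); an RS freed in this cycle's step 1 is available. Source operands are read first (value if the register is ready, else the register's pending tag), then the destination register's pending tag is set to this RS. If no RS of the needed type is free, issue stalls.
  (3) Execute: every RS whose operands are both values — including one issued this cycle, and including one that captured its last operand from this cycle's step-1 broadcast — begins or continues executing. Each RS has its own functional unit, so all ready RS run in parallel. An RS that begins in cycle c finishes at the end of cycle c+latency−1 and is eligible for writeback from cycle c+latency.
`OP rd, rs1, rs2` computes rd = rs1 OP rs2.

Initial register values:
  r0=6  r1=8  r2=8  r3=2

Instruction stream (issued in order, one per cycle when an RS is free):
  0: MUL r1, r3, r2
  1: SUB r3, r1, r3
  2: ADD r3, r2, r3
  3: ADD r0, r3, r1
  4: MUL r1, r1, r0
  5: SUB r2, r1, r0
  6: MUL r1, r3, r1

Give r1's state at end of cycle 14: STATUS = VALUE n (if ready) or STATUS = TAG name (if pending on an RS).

STATUS = TAG Mul1

cycle 1: issue MUL r1<-Mul1 // r0:6,r1:Mul1,r2:8,r3:2
cycle 2: issue SUB r3<-Add1 // r0:6,r1:Mul1,r2:8,r3:Add1
cycle 3: issue ADD r3<-Add2 // r0:6,r1:Mul1,r2:8,r3:Add2
cycle 4: issue ADD r0<-Add3 // r0:Add3,r1:Mul1,r2:8,r3:Add2
cycle 5: issue MUL r1<-Mul2 // r0:Add3,r1:Mul2,r2:8,r3:Add2
cycle 6: CDB Mul1=16; stall // r0:Add3,r1:Mul2,r2:8,r3:Add2
cycle 7: stall // r0:Add3,r1:Mul2,r2:8,r3:Add2
cycle 8: CDB Add1=14; issue SUB r2<-Add1 // r0:Add3,r1:Mul2,r2:Add1,r3:Add2
cycle 9: issue MUL r1<-Mul1 // r0:Add3,r1:Mul1,r2:Add1,r3:Add2
cycle 10: CDB Add2=22 // r0:Add3,r1:Mul1,r2:Add1,r3:22
cycle 11: - // r0:Add3,r1:Mul1,r2:Add1,r3:22
cycle 12: CDB Add3=38 // r0:38,r1:Mul1,r2:Add1,r3:22
cycle 13: - // r0:38,r1:Mul1,r2:Add1,r3:22
cycle 14: - // r0:38,r1:Mul1,r2:Add1,r3:22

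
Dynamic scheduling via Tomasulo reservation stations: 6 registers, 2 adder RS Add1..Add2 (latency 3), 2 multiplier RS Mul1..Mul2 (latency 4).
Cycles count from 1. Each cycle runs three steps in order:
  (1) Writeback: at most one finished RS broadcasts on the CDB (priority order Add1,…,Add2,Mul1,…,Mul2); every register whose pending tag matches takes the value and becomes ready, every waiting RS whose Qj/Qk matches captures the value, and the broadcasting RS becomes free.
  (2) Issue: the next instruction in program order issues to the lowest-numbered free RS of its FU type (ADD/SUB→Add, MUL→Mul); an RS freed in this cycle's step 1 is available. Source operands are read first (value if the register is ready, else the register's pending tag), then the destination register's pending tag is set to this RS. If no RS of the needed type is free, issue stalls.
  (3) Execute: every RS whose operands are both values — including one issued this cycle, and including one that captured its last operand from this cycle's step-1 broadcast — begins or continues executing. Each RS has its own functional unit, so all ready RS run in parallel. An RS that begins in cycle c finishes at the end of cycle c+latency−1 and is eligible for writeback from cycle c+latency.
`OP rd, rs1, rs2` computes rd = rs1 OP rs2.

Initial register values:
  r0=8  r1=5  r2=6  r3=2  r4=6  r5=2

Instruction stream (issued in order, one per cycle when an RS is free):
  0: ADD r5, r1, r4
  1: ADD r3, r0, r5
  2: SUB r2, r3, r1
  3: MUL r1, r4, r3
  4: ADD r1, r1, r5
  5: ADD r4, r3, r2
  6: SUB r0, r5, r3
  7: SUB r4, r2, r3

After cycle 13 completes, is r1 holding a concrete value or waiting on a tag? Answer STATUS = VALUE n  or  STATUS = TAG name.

  c1: issue ADD r5<-Add1  regs: r0:8,r1:5,r2:6,r3:2,r4:6,r5:Add1
  c2: issue ADD r3<-Add2  regs: r0:8,r1:5,r2:6,r3:Add2,r4:6,r5:Add1
  c3: stall  regs: r0:8,r1:5,r2:6,r3:Add2,r4:6,r5:Add1
  c4: CDB Add1=11; issue SUB r2<-Add1  regs: r0:8,r1:5,r2:Add1,r3:Add2,r4:6,r5:11
  c5: issue MUL r1<-Mul1  regs: r0:8,r1:Mul1,r2:Add1,r3:Add2,r4:6,r5:11
  c6: stall  regs: r0:8,r1:Mul1,r2:Add1,r3:Add2,r4:6,r5:11
  c7: CDB Add2=19; issue ADD r1<-Add2  regs: r0:8,r1:Add2,r2:Add1,r3:19,r4:6,r5:11
  c8: stall  regs: r0:8,r1:Add2,r2:Add1,r3:19,r4:6,r5:11
  c9: stall  regs: r0:8,r1:Add2,r2:Add1,r3:19,r4:6,r5:11
  c10: CDB Add1=14; issue ADD r4<-Add1  regs: r0:8,r1:Add2,r2:14,r3:19,r4:Add1,r5:11
  c11: CDB Mul1=114; stall  regs: r0:8,r1:Add2,r2:14,r3:19,r4:Add1,r5:11
  c12: stall  regs: r0:8,r1:Add2,r2:14,r3:19,r4:Add1,r5:11
  c13: CDB Add1=33; issue SUB r0<-Add1  regs: r0:Add1,r1:Add2,r2:14,r3:19,r4:33,r5:11

STATUS = TAG Add2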